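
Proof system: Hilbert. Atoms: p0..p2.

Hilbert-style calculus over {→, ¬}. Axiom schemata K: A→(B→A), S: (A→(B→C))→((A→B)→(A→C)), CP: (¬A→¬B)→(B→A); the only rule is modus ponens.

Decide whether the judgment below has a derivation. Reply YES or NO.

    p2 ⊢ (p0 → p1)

Enumerate valuations to refute Γ ⊢ Δ:
  v=000: Γ:[p2=F] Δ:[(p0 → p1)=T] refutes=False
  v=001: Γ:[p2=T] Δ:[(p0 → p1)=T] refutes=False
  v=010: Γ:[p2=F] Δ:[(p0 → p1)=T] refutes=False
  v=011: Γ:[p2=T] Δ:[(p0 → p1)=T] refutes=False
  v=100: Γ:[p2=F] Δ:[(p0 → p1)=F] refutes=False
  v=101: Γ:[p2=T] Δ:[(p0 → p1)=F] refutes=True  ← countermodel

Result: NO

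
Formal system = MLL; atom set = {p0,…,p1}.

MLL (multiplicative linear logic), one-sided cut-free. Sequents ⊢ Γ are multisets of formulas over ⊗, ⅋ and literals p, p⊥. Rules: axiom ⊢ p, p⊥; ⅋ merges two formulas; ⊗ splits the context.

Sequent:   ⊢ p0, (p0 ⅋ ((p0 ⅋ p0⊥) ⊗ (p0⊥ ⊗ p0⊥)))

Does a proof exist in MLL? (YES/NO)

Proof tree:
[⅋]  ⊢ p0, (p0 ⅋ ((p0 ⅋ p0⊥) ⊗ (p0⊥ ⊗ p0⊥)))
  [⊗]  ⊢ p0, p0, ((p0 ⅋ p0⊥) ⊗ (p0⊥ ⊗ p0⊥))
    [⅋]  ⊢ (p0 ⅋ p0⊥)
      [Ax]  ⊢ p0, p0⊥
    [⊗]  ⊢ p0, p0, (p0⊥ ⊗ p0⊥)
      [Ax]  ⊢ p0, p0⊥
      [Ax]  ⊢ p0, p0⊥

Result: YES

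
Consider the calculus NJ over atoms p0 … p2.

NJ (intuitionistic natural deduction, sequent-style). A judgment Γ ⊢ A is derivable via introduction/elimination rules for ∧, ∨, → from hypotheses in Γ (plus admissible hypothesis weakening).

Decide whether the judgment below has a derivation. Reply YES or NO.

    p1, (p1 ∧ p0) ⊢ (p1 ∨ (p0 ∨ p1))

Proof tree:
[Wk] p1, (p1 ∧ p0) ⊢ (p1 ∨ (p0 ∨ p1))
  [∨I₂] p1 ⊢ (p1 ∨ (p0 ∨ p1))
    [∨I₂] p1 ⊢ (p0 ∨ p1)
      [Ax] p1 ⊢ p1

Result: YES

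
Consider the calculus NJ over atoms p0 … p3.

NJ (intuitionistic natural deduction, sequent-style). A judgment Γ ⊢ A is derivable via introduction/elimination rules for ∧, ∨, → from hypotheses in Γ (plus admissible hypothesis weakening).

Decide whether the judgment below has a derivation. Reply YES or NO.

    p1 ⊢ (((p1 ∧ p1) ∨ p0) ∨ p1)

Derivation (root first):
[∨I₁] p1 ⊢ (((p1 ∧ p1) ∨ p0) ∨ p1)
  [∨I₁] p1 ⊢ ((p1 ∧ p1) ∨ p0)
    [∧I] p1 ⊢ (p1 ∧ p1)
      [Ax] p1 ⊢ p1
      [Ax] p1 ⊢ p1

Result: YES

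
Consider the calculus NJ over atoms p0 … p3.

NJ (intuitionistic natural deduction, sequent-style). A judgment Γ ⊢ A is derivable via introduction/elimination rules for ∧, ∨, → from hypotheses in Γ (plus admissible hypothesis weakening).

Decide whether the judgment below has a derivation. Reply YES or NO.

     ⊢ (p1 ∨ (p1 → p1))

Derivation trace:
[∨I₂]  ⊢ (p1 ∨ (p1 → p1))
  [→I]  ⊢ (p1 → p1)
    [Ax] p1 ⊢ p1

Result: YES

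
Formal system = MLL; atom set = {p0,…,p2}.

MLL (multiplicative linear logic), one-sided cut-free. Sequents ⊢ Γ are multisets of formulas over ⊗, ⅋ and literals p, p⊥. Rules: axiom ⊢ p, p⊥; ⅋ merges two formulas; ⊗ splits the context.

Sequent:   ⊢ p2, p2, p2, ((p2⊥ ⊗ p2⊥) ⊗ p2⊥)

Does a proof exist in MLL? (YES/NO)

Derivation (root first):
[⊗]  ⊢ p2, p2, p2, ((p2⊥ ⊗ p2⊥) ⊗ p2⊥)
  [⊗]  ⊢ p2, p2, (p2⊥ ⊗ p2⊥)
    [Ax]  ⊢ p2, p2⊥
    [Ax]  ⊢ p2, p2⊥
  [Ax]  ⊢ p2, p2⊥

Result: YES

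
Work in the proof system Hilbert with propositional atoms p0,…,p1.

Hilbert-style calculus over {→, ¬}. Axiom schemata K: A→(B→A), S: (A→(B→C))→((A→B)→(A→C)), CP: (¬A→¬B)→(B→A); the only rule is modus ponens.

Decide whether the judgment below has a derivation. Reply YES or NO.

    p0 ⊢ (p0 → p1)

Enumerate valuations to refute Γ ⊢ Δ:
  v=00: Γ:[p0=F] Δ:[(p0 → p1)=T] refutes=False
  v=01: Γ:[p0=F] Δ:[(p0 → p1)=T] refutes=False
  v=10: Γ:[p0=T] Δ:[(p0 → p1)=F] refutes=True  ← countermodel

Result: NO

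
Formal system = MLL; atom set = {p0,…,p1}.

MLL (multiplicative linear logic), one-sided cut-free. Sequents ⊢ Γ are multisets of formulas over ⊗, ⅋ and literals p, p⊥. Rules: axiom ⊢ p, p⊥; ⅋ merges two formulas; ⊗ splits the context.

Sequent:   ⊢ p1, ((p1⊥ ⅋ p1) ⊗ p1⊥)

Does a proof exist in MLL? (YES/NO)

Derivation trace:
[⊗]  ⊢ p1, ((p1⊥ ⅋ p1) ⊗ p1⊥)
  [⅋]  ⊢ (p1⊥ ⅋ p1)
    [Ax]  ⊢ p1, p1⊥
  [Ax]  ⊢ p1, p1⊥

Result: YES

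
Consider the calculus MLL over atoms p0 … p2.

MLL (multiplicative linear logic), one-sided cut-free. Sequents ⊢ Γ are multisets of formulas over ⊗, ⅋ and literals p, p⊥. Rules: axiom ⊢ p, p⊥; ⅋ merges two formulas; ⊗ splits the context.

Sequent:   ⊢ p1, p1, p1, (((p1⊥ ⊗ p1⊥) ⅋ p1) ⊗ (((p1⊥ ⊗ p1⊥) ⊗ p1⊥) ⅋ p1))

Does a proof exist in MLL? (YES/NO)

Derivation trace:
[⊗]  ⊢ p1, p1, p1, (((p1⊥ ⊗ p1⊥) ⅋ p1) ⊗ (((p1⊥ ⊗ p1⊥) ⊗ p1⊥) ⅋ p1))
  [⅋]  ⊢ p1, ((p1⊥ ⊗ p1⊥) ⅋ p1)
    [⊗]  ⊢ p1, p1, (p1⊥ ⊗ p1⊥)
      [Ax]  ⊢ p1, p1⊥
      [Ax]  ⊢ p1, p1⊥
  [⅋]  ⊢ p1, p1, (((p1⊥ ⊗ p1⊥) ⊗ p1⊥) ⅋ p1)
    [⊗]  ⊢ p1, p1, p1, ((p1⊥ ⊗ p1⊥) ⊗ p1⊥)
      [⊗]  ⊢ p1, p1, (p1⊥ ⊗ p1⊥)
        [Ax]  ⊢ p1, p1⊥
        [Ax]  ⊢ p1, p1⊥
      [Ax]  ⊢ p1, p1⊥

Result: YES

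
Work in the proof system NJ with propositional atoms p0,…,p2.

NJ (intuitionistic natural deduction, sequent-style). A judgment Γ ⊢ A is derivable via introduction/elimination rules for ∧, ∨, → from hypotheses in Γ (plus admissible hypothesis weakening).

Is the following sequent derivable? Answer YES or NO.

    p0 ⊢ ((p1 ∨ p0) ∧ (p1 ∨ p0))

Proof tree:
[∧I] p0 ⊢ ((p1 ∨ p0) ∧ (p1 ∨ p0))
  [∨I₂] p0 ⊢ (p1 ∨ p0)
    [Ax] p0 ⊢ p0
  [∨I₂] p0 ⊢ (p1 ∨ p0)
    [Ax] p0 ⊢ p0

Result: YES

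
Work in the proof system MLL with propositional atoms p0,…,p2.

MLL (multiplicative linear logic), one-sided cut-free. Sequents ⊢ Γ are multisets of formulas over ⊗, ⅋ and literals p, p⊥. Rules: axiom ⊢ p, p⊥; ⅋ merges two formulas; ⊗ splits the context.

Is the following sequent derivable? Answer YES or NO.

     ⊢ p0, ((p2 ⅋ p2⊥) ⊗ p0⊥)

Derivation (root first):
[⊗]  ⊢ p0, ((p2 ⅋ p2⊥) ⊗ p0⊥)
  [⅋]  ⊢ (p2 ⅋ p2⊥)
    [Ax]  ⊢ p2, p2⊥
  [Ax]  ⊢ p0, p0⊥

Result: YES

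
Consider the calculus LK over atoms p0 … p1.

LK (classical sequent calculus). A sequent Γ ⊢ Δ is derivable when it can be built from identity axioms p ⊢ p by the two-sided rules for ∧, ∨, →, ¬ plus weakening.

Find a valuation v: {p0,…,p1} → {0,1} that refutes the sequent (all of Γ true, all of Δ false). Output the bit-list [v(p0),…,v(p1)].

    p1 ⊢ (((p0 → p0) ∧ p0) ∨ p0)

Enumerate valuations to refute Γ ⊢ Δ:
  v=00: Γ:[p1=F] Δ:[(((p0 → p0) ∧ p0) ∨ p0)=F] refutes=False
  v=01: Γ:[p1=T] Δ:[(((p0 → p0) ∧ p0) ∨ p0)=F] refutes=True  ← countermodel

Result: [0, 1]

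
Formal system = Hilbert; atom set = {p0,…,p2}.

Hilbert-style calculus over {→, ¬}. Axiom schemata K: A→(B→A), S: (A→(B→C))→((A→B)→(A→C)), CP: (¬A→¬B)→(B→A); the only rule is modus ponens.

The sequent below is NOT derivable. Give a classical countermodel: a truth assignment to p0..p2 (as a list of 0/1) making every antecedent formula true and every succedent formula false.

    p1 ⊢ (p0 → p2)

Search for a countermodel by truth-table:
  v=000: Γ:[p1=F] Δ:[(p0 → p2)=T] refutes=False
  v=001: Γ:[p1=F] Δ:[(p0 → p2)=T] refutes=False
  v=010: Γ:[p1=T] Δ:[(p0 → p2)=T] refutes=False
  v=011: Γ:[p1=T] Δ:[(p0 → p2)=T] refutes=False
  v=100: Γ:[p1=F] Δ:[(p0 → p2)=F] refutes=False
  v=101: Γ:[p1=F] Δ:[(p0 → p2)=T] refutes=False
  v=110: Γ:[p1=T] Δ:[(p0 → p2)=F] refutes=True  ← countermodel

Result: [1, 1, 0]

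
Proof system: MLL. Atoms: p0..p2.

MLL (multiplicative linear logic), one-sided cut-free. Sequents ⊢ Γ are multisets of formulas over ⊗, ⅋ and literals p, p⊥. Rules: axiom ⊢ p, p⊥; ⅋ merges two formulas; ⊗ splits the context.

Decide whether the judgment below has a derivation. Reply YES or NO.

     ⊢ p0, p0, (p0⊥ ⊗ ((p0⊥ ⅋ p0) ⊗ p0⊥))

Derivation trace:
[⊗]  ⊢ p0, p0, (p0⊥ ⊗ ((p0⊥ ⅋ p0) ⊗ p0⊥))
  [Ax]  ⊢ p0, p0⊥
  [⊗]  ⊢ p0, ((p0⊥ ⅋ p0) ⊗ p0⊥)
    [⅋]  ⊢ (p0⊥ ⅋ p0)
      [Ax]  ⊢ p0, p0⊥
    [Ax]  ⊢ p0, p0⊥

Result: YES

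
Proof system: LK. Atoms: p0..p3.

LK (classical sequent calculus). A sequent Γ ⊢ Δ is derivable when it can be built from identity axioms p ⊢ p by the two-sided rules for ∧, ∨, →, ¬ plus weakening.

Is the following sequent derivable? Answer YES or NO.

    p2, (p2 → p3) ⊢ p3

Proof tree:
[→L] p2, (p2 → p3) ⊢ p3
  [Ax] p2 ⊢ p2
  [WR] p3 ⊢ p3, p3
    [Ax] p3 ⊢ p3

Result: YES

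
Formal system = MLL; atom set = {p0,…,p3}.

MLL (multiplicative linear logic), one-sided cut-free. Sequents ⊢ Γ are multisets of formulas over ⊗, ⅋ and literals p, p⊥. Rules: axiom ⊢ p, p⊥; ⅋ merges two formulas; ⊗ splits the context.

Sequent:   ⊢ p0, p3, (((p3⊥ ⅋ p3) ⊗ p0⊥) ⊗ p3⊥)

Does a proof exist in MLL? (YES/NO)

Derivation trace:
[⊗]  ⊢ p0, p3, (((p3⊥ ⅋ p3) ⊗ p0⊥) ⊗ p3⊥)
  [⊗]  ⊢ p0, ((p3⊥ ⅋ p3) ⊗ p0⊥)
    [⅋]  ⊢ (p3⊥ ⅋ p3)
      [Ax]  ⊢ p3, p3⊥
    [Ax]  ⊢ p0, p0⊥
  [Ax]  ⊢ p3, p3⊥

Result: YES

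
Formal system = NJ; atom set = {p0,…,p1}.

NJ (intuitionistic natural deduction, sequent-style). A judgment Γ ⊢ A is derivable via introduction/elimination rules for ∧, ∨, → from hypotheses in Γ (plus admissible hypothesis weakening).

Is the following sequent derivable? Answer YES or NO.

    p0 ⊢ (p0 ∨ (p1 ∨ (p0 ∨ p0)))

Proof tree:
[∨I₂] p0 ⊢ (p0 ∨ (p1 ∨ (p0 ∨ p0)))
  [∨I₂] p0 ⊢ (p1 ∨ (p0 ∨ p0))
    [∨I₁] p0 ⊢ (p0 ∨ p0)
      [Ax] p0 ⊢ p0

Result: YES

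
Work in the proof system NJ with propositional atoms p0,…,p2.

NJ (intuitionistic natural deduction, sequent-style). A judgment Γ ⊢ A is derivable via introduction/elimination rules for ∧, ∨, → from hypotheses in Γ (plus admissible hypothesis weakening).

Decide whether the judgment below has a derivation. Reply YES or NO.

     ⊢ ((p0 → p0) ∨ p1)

Derivation trace:
[∨I₁]  ⊢ ((p0 → p0) ∨ p1)
  [→I]  ⊢ (p0 → p0)
    [Ax] p0 ⊢ p0

Result: YES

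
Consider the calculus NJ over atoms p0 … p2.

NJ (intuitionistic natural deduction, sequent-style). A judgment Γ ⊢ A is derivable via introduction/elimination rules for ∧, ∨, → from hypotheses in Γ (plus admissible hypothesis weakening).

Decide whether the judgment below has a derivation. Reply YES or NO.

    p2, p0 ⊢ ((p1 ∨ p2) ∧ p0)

Derivation trace:
[∧I] p2, p0 ⊢ ((p1 ∨ p2) ∧ p0)
  [∨I₂] p2 ⊢ (p1 ∨ p2)
    [Ax] p2 ⊢ p2
  [Ax] p0 ⊢ p0

Result: YES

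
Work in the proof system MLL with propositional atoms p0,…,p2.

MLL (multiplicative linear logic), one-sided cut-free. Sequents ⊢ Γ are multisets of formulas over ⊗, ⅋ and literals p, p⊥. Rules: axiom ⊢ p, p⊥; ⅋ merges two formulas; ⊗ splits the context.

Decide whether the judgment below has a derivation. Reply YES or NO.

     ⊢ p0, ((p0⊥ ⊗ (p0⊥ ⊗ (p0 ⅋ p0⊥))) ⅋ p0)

Derivation (root first):
[⅋]  ⊢ p0, ((p0⊥ ⊗ (p0⊥ ⊗ (p0 ⅋ p0⊥))) ⅋ p0)
  [⊗]  ⊢ p0, p0, (p0⊥ ⊗ (p0⊥ ⊗ (p0 ⅋ p0⊥)))
    [Ax]  ⊢ p0, p0⊥
    [⊗]  ⊢ p0, (p0⊥ ⊗ (p0 ⅋ p0⊥))
      [Ax]  ⊢ p0, p0⊥
      [⅋]  ⊢ (p0 ⅋ p0⊥)
        [Ax]  ⊢ p0, p0⊥

Result: YES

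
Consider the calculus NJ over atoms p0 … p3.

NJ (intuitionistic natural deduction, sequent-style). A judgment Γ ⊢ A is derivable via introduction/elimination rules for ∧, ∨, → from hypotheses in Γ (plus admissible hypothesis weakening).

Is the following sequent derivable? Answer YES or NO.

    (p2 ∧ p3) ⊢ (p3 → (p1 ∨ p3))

Derivation (root first):
[→I] (p2 ∧ p3) ⊢ (p3 → (p1 ∨ p3))
  [Wk] p3, (p2 ∧ p3) ⊢ (p1 ∨ p3)
    [∨I₂] p3 ⊢ (p1 ∨ p3)
      [Ax] p3 ⊢ p3

Result: YES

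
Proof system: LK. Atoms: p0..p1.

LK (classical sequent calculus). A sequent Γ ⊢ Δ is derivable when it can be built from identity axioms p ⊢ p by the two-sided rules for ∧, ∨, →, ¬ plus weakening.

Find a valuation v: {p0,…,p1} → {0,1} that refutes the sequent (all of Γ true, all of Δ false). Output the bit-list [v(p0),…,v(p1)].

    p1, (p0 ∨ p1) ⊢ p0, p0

Enumerate valuations to refute Γ ⊢ Δ:
  v=00: Γ:[p1=F, (p0 ∨ p1)=F] Δ:[p0=F, p0=F] refutes=False
  v=01: Γ:[p1=T, (p0 ∨ p1)=T] Δ:[p0=F, p0=F] refutes=True  ← countermodel

Result: [0, 1]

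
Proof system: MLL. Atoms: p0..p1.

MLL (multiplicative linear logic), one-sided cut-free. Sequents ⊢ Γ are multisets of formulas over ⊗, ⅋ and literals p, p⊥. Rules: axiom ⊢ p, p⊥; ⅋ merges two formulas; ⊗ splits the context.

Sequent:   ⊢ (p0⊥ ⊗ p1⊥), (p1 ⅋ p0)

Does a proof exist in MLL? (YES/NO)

Proof tree:
[⅋]  ⊢ (p0⊥ ⊗ p1⊥), (p1 ⅋ p0)
  [⊗]  ⊢ p0, p1, (p0⊥ ⊗ p1⊥)
    [Ax]  ⊢ p0, p0⊥
    [Ax]  ⊢ p1, p1⊥

Result: YES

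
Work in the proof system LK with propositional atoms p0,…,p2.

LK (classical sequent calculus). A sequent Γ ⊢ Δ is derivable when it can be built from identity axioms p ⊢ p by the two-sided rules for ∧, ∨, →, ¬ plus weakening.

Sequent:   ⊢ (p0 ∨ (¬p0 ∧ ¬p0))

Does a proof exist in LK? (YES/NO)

Proof tree:
[∨R]  ⊢ (p0 ∨ (¬p0 ∧ ¬p0))
  [∧R]  ⊢ p0, (¬p0 ∧ ¬p0)
    [¬R]  ⊢ p0, ¬p0
      [Ax] p0 ⊢ p0
    [¬R]  ⊢ p0, ¬p0
      [Ax] p0 ⊢ p0

Result: YES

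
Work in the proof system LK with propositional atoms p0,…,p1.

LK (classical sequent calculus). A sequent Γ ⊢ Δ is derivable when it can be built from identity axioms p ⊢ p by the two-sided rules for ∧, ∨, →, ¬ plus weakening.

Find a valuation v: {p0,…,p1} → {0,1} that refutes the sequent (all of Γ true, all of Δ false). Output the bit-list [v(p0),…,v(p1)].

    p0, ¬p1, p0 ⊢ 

Enumerate valuations to refute Γ ⊢ Δ:
  v=00: Γ:[p0=F, ¬p1=T, p0=F] Δ:[] refutes=False
  v=01: Γ:[p0=F, ¬p1=F, p0=F] Δ:[] refutes=False
  v=10: Γ:[p0=T, ¬p1=T, p0=T] Δ:[] refutes=True  ← countermodel

Result: [1, 0]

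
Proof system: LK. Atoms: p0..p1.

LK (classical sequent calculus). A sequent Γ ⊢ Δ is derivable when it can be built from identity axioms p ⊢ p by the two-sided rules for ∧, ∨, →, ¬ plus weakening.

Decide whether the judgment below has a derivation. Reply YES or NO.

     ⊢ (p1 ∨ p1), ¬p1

Proof tree:
[¬R]  ⊢ (p1 ∨ p1), ¬p1
  [∨R] p1 ⊢ (p1 ∨ p1)
    [WR] p1 ⊢ p1, p1
      [Ax] p1 ⊢ p1

Result: YES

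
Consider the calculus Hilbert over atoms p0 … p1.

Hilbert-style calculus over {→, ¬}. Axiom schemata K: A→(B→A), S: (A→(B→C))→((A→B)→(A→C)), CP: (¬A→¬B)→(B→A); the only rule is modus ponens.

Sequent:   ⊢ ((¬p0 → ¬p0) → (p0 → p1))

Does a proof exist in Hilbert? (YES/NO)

Search for a countermodel by truth-table:
  v=00: Γ:[] Δ:[((¬p0 → ¬p0) → (p0 → p1))=T] refutes=False
  v=01: Γ:[] Δ:[((¬p0 → ¬p0) → (p0 → p1))=T] refutes=False
  v=10: Γ:[] Δ:[((¬p0 → ¬p0) → (p0 → p1))=F] refutes=True  ← countermodel

Result: NO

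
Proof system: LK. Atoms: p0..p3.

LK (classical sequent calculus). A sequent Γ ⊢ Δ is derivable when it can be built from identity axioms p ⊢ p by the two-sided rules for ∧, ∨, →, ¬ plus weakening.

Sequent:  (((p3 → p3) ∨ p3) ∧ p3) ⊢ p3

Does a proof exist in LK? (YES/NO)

Proof tree:
[∧L] (((p3 → p3) ∨ p3) ∧ p3) ⊢ p3
  [∨L] p3, ((p3 → p3) ∨ p3) ⊢ p3
    [→L] p3, (p3 → p3) ⊢ p3
      [Ax] p3 ⊢ p3
      [Ax] p3 ⊢ p3
    [Ax] p3 ⊢ p3

Result: YES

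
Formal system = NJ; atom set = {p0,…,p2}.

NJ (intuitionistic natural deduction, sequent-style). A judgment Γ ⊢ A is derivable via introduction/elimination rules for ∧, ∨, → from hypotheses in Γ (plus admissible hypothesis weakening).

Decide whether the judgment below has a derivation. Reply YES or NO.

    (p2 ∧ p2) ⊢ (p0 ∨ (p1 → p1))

Proof tree:
[∨I₂] (p2 ∧ p2) ⊢ (p0 ∨ (p1 → p1))
  [→I] (p2 ∧ p2) ⊢ (p1 → p1)
    [Wk] p1, (p2 ∧ p2) ⊢ p1
      [Ax] p1 ⊢ p1

Result: YES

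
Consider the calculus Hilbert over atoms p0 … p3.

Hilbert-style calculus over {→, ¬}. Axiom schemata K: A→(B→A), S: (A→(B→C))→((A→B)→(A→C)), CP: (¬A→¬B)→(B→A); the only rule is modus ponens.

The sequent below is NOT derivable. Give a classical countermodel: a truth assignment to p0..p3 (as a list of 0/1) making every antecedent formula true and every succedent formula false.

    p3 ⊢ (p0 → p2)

Enumerate valuations to refute Γ ⊢ Δ:
  v=0000: Γ:[p3=F] Δ:[(p0 → p2)=T] refutes=False
  v=0001: Γ:[p3=T] Δ:[(p0 → p2)=T] refutes=False
  v=0010: Γ:[p3=F] Δ:[(p0 → p2)=T] refutes=False
  v=0011: Γ:[p3=T] Δ:[(p0 → p2)=T] refutes=False
  v=0100: Γ:[p3=F] Δ:[(p0 → p2)=T] refutes=False
  v=0101: Γ:[p3=T] Δ:[(p0 → p2)=T] refutes=False
  v=0110: Γ:[p3=F] Δ:[(p0 → p2)=T] refutes=False
  v=0111: Γ:[p3=T] Δ:[(p0 → p2)=T] refutes=False
  v=1000: Γ:[p3=F] Δ:[(p0 → p2)=F] refutes=False
  v=1001: Γ:[p3=T] Δ:[(p0 → p2)=F] refutes=True  ← countermodel

Result: [1, 0, 0, 1]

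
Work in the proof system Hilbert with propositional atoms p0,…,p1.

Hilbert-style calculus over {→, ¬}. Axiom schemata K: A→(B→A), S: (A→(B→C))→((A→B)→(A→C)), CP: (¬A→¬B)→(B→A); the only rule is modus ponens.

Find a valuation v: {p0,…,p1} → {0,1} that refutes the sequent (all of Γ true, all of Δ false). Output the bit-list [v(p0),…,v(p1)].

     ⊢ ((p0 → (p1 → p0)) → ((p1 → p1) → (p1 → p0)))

Search for a countermodel by truth-table:
  v=00: Γ:[] Δ:[((p0 → (p1 → p0)) → ((p1 → p1) → (p1 → p0)))=T] refutes=False
  v=01: Γ:[] Δ:[((p0 → (p1 → p0)) → ((p1 → p1) → (p1 → p0)))=F] refutes=True  ← countermodel

Result: [0, 1]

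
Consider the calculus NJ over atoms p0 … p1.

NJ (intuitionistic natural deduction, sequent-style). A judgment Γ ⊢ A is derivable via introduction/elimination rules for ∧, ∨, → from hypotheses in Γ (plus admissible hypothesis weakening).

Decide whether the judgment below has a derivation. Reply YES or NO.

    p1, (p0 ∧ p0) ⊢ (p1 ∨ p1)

Derivation (root first):
[Wk] p1, (p0 ∧ p0) ⊢ (p1 ∨ p1)
  [∨I₁] p1 ⊢ (p1 ∨ p1)
    [Ax] p1 ⊢ p1

Result: YES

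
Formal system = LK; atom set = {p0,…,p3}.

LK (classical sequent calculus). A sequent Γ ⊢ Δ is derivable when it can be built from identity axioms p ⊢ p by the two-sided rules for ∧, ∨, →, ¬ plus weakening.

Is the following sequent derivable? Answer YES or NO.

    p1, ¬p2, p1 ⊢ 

Search for a countermodel by truth-table:
  v=0000: Γ:[p1=F, ¬p2=T, p1=F] Δ:[] refutes=False
  v=0001: Γ:[p1=F, ¬p2=T, p1=F] Δ:[] refutes=False
  v=0010: Γ:[p1=F, ¬p2=F, p1=F] Δ:[] refutes=False
  v=0011: Γ:[p1=F, ¬p2=F, p1=F] Δ:[] refutes=False
  v=0100: Γ:[p1=T, ¬p2=T, p1=T] Δ:[] refutes=True  ← countermodel

Result: NO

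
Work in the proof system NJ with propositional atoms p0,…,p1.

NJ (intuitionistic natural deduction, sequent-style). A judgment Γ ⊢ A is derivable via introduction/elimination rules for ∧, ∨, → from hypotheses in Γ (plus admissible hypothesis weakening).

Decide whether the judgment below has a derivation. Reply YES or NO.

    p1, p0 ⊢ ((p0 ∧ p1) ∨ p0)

Derivation trace:
[∨I₁] p1, p0 ⊢ ((p0 ∧ p1) ∨ p0)
  [∧I] p1, p0 ⊢ (p0 ∧ p1)
    [Ax] p0 ⊢ p0
    [Ax] p1 ⊢ p1

Result: YES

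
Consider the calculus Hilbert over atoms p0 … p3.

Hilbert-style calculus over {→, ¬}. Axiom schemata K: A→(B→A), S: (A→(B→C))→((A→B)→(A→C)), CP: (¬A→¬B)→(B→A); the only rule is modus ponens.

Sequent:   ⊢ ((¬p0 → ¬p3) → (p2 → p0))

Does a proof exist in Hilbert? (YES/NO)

Search for a countermodel by truth-table:
  v=0000: Γ:[] Δ:[((¬p0 → ¬p3) → (p2 → p0))=T] refutes=False
  v=0001: Γ:[] Δ:[((¬p0 → ¬p3) → (p2 → p0))=T] refutes=False
  v=0010: Γ:[] Δ:[((¬p0 → ¬p3) → (p2 → p0))=F] refutes=True  ← countermodel

Result: NO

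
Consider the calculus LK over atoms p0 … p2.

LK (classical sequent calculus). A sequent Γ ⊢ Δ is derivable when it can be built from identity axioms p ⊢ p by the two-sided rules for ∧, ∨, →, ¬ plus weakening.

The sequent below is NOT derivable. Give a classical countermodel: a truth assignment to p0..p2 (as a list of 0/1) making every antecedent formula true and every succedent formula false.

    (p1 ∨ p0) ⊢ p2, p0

Search for a countermodel by truth-table:
  v=000: Γ:[(p1 ∨ p0)=F] Δ:[p2=F, p0=F] refutes=False
  v=001: Γ:[(p1 ∨ p0)=F] Δ:[p2=T, p0=F] refutes=False
  v=010: Γ:[(p1 ∨ p0)=T] Δ:[p2=F, p0=F] refutes=True  ← countermodel

Result: [0, 1, 0]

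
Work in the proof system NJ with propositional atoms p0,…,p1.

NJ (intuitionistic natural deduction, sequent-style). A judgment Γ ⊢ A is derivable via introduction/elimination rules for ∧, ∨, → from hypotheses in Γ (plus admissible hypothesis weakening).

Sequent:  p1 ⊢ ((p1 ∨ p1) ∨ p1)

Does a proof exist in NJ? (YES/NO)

Derivation (root first):
[∨I₁] p1 ⊢ ((p1 ∨ p1) ∨ p1)
  [∨I₁] p1 ⊢ (p1 ∨ p1)
    [Ax] p1 ⊢ p1

Result: YES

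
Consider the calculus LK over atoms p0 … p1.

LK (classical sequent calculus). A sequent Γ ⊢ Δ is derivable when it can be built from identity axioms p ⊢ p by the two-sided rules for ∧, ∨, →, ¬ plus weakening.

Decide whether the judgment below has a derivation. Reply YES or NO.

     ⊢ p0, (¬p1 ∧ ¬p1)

Truth-table refutation:
  v=00: Γ:[] Δ:[p0=F, (¬p1 ∧ ¬p1)=T] refutes=False
  v=01: Γ:[] Δ:[p0=F, (¬p1 ∧ ¬p1)=F] refutes=True  ← countermodel

Result: NO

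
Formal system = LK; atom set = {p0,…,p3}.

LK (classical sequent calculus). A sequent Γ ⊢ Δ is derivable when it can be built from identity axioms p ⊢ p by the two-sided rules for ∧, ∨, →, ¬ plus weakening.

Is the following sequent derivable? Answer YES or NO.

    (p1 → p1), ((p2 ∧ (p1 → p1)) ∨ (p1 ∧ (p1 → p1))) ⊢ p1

Truth-table refutation:
  v=0000: Γ:[(p1 → p1)=T, ((p2 ∧ (p1 → p1)) ∨ (p1 ∧ (p1 → p1)))=F] Δ:[p1=F] refutes=False
  v=0001: Γ:[(p1 → p1)=T, ((p2 ∧ (p1 → p1)) ∨ (p1 ∧ (p1 → p1)))=F] Δ:[p1=F] refutes=False
  v=0010: Γ:[(p1 → p1)=T, ((p2 ∧ (p1 → p1)) ∨ (p1 ∧ (p1 → p1)))=T] Δ:[p1=F] refutes=True  ← countermodel

Result: NO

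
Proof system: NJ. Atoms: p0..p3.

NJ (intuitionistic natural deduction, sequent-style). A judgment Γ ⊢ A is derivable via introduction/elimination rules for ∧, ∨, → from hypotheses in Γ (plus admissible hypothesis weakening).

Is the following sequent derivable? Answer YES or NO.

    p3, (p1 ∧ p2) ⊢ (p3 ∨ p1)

Proof tree:
[∨I₁] p3, (p1 ∧ p2) ⊢ (p3 ∨ p1)
  [Wk] p3, (p1 ∧ p2) ⊢ p3
    [Ax] p3 ⊢ p3

Result: YES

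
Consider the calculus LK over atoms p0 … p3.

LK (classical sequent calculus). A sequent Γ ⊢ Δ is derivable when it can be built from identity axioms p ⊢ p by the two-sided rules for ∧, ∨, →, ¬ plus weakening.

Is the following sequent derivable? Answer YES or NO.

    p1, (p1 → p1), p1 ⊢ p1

Proof tree:
[WL] p1, (p1 → p1), p1 ⊢ p1
  [→L] p1, (p1 → p1) ⊢ p1
    [WR] p1 ⊢ p1, p1
      [Ax] p1 ⊢ p1
    [Ax] p1 ⊢ p1

Result: YES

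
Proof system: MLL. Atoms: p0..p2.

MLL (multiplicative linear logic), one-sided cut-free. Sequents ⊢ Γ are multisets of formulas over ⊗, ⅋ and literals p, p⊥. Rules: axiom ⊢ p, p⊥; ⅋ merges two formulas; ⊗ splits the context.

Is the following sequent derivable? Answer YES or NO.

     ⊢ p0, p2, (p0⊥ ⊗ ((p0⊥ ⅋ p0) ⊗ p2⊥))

Derivation trace:
[⊗]  ⊢ p0, p2, (p0⊥ ⊗ ((p0⊥ ⅋ p0) ⊗ p2⊥))
  [Ax]  ⊢ p0, p0⊥
  [⊗]  ⊢ p2, ((p0⊥ ⅋ p0) ⊗ p2⊥)
    [⅋]  ⊢ (p0⊥ ⅋ p0)
      [Ax]  ⊢ p0, p0⊥
    [Ax]  ⊢ p2, p2⊥

Result: YES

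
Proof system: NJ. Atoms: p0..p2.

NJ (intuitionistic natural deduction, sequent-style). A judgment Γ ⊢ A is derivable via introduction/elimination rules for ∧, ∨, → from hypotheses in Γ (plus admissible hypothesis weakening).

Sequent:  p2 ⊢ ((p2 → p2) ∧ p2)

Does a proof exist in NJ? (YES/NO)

Derivation trace:
[∧I] p2 ⊢ ((p2 → p2) ∧ p2)
  [→I]  ⊢ (p2 → p2)
    [Ax] p2 ⊢ p2
  [Ax] p2 ⊢ p2

Result: YES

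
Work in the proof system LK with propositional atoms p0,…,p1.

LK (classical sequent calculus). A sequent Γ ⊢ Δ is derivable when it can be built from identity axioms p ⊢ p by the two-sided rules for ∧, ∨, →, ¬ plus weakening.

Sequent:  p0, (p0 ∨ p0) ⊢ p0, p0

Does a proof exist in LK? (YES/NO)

Proof tree:
[WR] p0, (p0 ∨ p0) ⊢ p0, p0
  [∨L] p0, (p0 ∨ p0) ⊢ p0
    [WL] p0, p0 ⊢ p0
      [Ax] p0 ⊢ p0
    [Ax] p0 ⊢ p0

Result: YES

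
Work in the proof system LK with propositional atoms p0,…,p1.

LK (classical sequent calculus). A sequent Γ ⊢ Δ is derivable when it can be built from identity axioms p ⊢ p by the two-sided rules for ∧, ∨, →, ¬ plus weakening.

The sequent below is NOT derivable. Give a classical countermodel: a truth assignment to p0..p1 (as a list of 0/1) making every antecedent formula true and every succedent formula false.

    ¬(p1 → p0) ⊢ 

Search for a countermodel by truth-table:
  v=00: Γ:[¬(p1 → p0)=F] Δ:[] refutes=False
  v=01: Γ:[¬(p1 → p0)=T] Δ:[] refutes=True  ← countermodel

Result: [0, 1]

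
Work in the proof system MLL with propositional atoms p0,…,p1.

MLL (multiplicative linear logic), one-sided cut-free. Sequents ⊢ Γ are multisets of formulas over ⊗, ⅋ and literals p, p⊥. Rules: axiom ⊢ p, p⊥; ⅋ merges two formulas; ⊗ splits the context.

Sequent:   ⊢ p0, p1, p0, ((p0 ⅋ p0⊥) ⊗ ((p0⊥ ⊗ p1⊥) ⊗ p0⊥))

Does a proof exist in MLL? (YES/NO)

Proof tree:
[⊗]  ⊢ p0, p1, p0, ((p0 ⅋ p0⊥) ⊗ ((p0⊥ ⊗ p1⊥) ⊗ p0⊥))
  [⅋]  ⊢ (p0 ⅋ p0⊥)
    [Ax]  ⊢ p0, p0⊥
  [⊗]  ⊢ p0, p1, p0, ((p0⊥ ⊗ p1⊥) ⊗ p0⊥)
    [⊗]  ⊢ p0, p1, (p0⊥ ⊗ p1⊥)
      [Ax]  ⊢ p0, p0⊥
      [Ax]  ⊢ p1, p1⊥
    [Ax]  ⊢ p0, p0⊥

Result: YES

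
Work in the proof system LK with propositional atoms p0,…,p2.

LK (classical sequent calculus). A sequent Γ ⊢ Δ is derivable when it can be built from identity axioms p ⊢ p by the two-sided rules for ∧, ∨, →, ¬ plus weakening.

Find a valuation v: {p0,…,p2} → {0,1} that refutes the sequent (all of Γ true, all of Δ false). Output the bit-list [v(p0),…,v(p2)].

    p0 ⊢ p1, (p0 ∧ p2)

Search for a countermodel by truth-table:
  v=000: Γ:[p0=F] Δ:[p1=F, (p0 ∧ p2)=F] refutes=False
  v=001: Γ:[p0=F] Δ:[p1=F, (p0 ∧ p2)=F] refutes=False
  v=010: Γ:[p0=F] Δ:[p1=T, (p0 ∧ p2)=F] refutes=False
  v=011: Γ:[p0=F] Δ:[p1=T, (p0 ∧ p2)=F] refutes=False
  v=100: Γ:[p0=T] Δ:[p1=F, (p0 ∧ p2)=F] refutes=True  ← countermodel

Result: [1, 0, 0]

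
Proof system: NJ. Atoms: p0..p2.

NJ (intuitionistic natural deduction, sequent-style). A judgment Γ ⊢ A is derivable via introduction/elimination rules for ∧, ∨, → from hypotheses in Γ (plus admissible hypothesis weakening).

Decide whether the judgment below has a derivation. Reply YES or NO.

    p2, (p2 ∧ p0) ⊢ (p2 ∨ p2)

Derivation (root first):
[Wk] p2, (p2 ∧ p0) ⊢ (p2 ∨ p2)
  [∨I₂] p2 ⊢ (p2 ∨ p2)
    [Ax] p2 ⊢ p2

Result: YES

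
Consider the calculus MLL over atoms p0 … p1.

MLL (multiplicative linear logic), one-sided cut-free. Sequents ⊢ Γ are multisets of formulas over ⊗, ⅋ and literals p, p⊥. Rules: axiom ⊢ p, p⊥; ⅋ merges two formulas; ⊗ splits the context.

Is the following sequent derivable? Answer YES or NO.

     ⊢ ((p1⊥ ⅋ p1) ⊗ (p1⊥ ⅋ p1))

Proof tree:
[⊗]  ⊢ ((p1⊥ ⅋ p1) ⊗ (p1⊥ ⅋ p1))
  [⅋]  ⊢ (p1⊥ ⅋ p1)
    [Ax]  ⊢ p1, p1⊥
  [⅋]  ⊢ (p1⊥ ⅋ p1)
    [Ax]  ⊢ p1, p1⊥

Result: YES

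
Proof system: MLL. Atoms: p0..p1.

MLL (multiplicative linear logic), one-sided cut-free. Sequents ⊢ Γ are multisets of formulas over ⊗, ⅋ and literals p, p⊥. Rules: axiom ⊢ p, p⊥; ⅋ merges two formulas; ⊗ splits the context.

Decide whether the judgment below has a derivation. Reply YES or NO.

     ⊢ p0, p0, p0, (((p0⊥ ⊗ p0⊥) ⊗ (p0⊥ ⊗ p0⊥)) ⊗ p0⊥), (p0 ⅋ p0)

Proof tree:
[⅋]  ⊢ p0, p0, p0, (((p0⊥ ⊗ p0⊥) ⊗ (p0⊥ ⊗ p0⊥)) ⊗ p0⊥), (p0 ⅋ p0)
  [⊗]  ⊢ p0, p0, p0, p0, p0, (((p0⊥ ⊗ p0⊥) ⊗ (p0⊥ ⊗ p0⊥)) ⊗ p0⊥)
    [⊗]  ⊢ p0, p0, p0, p0, ((p0⊥ ⊗ p0⊥) ⊗ (p0⊥ ⊗ p0⊥))
      [⊗]  ⊢ p0, p0, (p0⊥ ⊗ p0⊥)
        [Ax]  ⊢ p0, p0⊥
        [Ax]  ⊢ p0, p0⊥
      [⊗]  ⊢ p0, p0, (p0⊥ ⊗ p0⊥)
        [Ax]  ⊢ p0, p0⊥
        [Ax]  ⊢ p0, p0⊥
    [Ax]  ⊢ p0, p0⊥

Result: YES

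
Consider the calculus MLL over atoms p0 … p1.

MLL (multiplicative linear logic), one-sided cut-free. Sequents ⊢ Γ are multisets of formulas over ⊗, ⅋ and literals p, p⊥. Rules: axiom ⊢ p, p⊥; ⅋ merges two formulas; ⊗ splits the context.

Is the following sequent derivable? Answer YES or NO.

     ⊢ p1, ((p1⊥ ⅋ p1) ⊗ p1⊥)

Proof tree:
[⊗]  ⊢ p1, ((p1⊥ ⅋ p1) ⊗ p1⊥)
  [⅋]  ⊢ (p1⊥ ⅋ p1)
    [Ax]  ⊢ p1, p1⊥
  [Ax]  ⊢ p1, p1⊥

Result: YES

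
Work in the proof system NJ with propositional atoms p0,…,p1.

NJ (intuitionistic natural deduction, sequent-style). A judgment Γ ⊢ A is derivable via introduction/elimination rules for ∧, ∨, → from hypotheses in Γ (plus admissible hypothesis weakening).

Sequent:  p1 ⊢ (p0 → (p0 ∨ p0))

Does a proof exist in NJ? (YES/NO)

Derivation (root first):
[Wk] p1 ⊢ (p0 → (p0 ∨ p0))
  [→I]  ⊢ (p0 → (p0 ∨ p0))
    [∨I₂] p0 ⊢ (p0 ∨ p0)
      [Ax] p0 ⊢ p0

Result: YES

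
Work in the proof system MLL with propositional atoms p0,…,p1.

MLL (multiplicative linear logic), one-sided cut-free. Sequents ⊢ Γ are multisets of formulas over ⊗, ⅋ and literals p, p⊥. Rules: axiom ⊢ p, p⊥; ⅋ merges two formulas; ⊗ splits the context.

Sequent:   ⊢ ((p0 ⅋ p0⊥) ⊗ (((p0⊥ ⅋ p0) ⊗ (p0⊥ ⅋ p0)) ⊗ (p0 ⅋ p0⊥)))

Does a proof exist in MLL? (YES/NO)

Derivation trace:
[⊗]  ⊢ ((p0 ⅋ p0⊥) ⊗ (((p0⊥ ⅋ p0) ⊗ (p0⊥ ⅋ p0)) ⊗ (p0 ⅋ p0⊥)))
  [⅋]  ⊢ (p0 ⅋ p0⊥)
    [Ax]  ⊢ p0, p0⊥
  [⊗]  ⊢ (((p0⊥ ⅋ p0) ⊗ (p0⊥ ⅋ p0)) ⊗ (p0 ⅋ p0⊥))
    [⊗]  ⊢ ((p0⊥ ⅋ p0) ⊗ (p0⊥ ⅋ p0))
      [⅋]  ⊢ (p0⊥ ⅋ p0)
        [Ax]  ⊢ p0, p0⊥
      [⅋]  ⊢ (p0⊥ ⅋ p0)
        [Ax]  ⊢ p0, p0⊥
    [⅋]  ⊢ (p0 ⅋ p0⊥)
      [Ax]  ⊢ p0, p0⊥

Result: YES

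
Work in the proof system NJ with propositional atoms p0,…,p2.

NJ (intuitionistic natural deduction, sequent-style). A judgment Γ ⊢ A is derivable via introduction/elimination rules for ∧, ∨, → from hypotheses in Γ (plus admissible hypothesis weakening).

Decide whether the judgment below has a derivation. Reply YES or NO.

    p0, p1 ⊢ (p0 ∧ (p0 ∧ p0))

Proof tree:
[Wk] p0, p1 ⊢ (p0 ∧ (p0 ∧ p0))
  [∧I] p0 ⊢ (p0 ∧ (p0 ∧ p0))
    [Ax] p0 ⊢ p0
    [∧I] p0 ⊢ (p0 ∧ p0)
      [Ax] p0 ⊢ p0
      [Ax] p0 ⊢ p0

Result: YES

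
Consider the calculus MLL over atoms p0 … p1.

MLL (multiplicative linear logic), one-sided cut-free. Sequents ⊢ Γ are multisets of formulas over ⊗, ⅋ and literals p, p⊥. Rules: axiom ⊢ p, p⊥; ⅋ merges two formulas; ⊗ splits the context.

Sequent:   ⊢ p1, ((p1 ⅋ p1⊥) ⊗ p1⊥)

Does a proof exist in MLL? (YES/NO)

Derivation (root first):
[⊗]  ⊢ p1, ((p1 ⅋ p1⊥) ⊗ p1⊥)
  [⅋]  ⊢ (p1 ⅋ p1⊥)
    [Ax]  ⊢ p1, p1⊥
  [Ax]  ⊢ p1, p1⊥

Result: YES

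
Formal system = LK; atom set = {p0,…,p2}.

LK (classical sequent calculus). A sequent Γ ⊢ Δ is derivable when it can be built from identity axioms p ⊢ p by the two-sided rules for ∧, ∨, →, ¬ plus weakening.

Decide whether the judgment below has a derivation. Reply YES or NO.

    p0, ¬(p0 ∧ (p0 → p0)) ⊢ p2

Proof tree:
[WR] p0, ¬(p0 ∧ (p0 → p0)) ⊢ p2
  [¬L] p0, ¬(p0 ∧ (p0 → p0)) ⊢ 
    [∧R] p0 ⊢ (p0 ∧ (p0 → p0))
      [Ax] p0 ⊢ p0
      [→R]  ⊢ (p0 → p0)
        [Ax] p0 ⊢ p0

Result: YES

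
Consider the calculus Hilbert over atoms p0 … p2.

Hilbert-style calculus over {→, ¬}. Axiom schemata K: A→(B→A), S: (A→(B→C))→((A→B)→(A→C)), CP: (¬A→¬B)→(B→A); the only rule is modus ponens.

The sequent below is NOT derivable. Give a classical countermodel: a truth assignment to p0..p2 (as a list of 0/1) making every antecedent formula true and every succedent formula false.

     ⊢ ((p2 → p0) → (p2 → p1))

Truth-table refutation:
  v=000: Γ:[] Δ:[((p2 → p0) → (p2 → p1))=T] refutes=False
  v=001: Γ:[] Δ:[((p2 → p0) → (p2 → p1))=T] refutes=False
  v=010: Γ:[] Δ:[((p2 → p0) → (p2 → p1))=T] refutes=False
  v=011: Γ:[] Δ:[((p2 → p0) → (p2 → p1))=T] refutes=False
  v=100: Γ:[] Δ:[((p2 → p0) → (p2 → p1))=T] refutes=False
  v=101: Γ:[] Δ:[((p2 → p0) → (p2 → p1))=F] refutes=True  ← countermodel

Result: [1, 0, 1]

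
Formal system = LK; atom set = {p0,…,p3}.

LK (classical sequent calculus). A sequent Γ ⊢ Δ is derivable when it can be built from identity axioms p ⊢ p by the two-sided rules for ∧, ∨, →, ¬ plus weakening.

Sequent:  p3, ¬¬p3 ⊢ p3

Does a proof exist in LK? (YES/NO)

Derivation (root first):
[¬L] p3, ¬¬p3 ⊢ p3
  [¬R] p3 ⊢ p3, ¬p3
    [WL] p3, p3 ⊢ p3
      [Ax] p3 ⊢ p3

Result: YES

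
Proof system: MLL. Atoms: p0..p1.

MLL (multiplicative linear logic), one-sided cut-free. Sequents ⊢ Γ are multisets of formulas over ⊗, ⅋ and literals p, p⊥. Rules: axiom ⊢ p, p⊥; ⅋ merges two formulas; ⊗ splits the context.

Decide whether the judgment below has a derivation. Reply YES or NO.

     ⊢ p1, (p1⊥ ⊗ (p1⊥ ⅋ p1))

Derivation trace:
[⊗]  ⊢ p1, (p1⊥ ⊗ (p1⊥ ⅋ p1))
  [Ax]  ⊢ p1, p1⊥
  [⅋]  ⊢ (p1⊥ ⅋ p1)
    [Ax]  ⊢ p1, p1⊥

Result: YES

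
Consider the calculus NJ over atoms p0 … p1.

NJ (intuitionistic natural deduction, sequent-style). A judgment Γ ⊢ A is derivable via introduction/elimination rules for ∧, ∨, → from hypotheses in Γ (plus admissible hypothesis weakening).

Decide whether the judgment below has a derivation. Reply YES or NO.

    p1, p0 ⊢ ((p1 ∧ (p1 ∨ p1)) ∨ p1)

Proof tree:
[∨I₁] p1, p0 ⊢ ((p1 ∧ (p1 ∨ p1)) ∨ p1)
  [∧I] p1, p0 ⊢ (p1 ∧ (p1 ∨ p1))
    [Wk] p1, p0 ⊢ p1
      [Ax] p1 ⊢ p1
    [∨I₂] p1 ⊢ (p1 ∨ p1)
      [Ax] p1 ⊢ p1

Result: YES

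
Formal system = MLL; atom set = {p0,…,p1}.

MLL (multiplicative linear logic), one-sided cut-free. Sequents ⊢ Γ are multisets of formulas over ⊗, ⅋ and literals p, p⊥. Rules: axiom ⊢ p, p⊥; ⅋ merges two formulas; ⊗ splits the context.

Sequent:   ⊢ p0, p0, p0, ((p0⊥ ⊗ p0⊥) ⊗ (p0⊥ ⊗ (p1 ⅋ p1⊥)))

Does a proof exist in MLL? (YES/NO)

Proof tree:
[⊗]  ⊢ p0, p0, p0, ((p0⊥ ⊗ p0⊥) ⊗ (p0⊥ ⊗ (p1 ⅋ p1⊥)))
  [⊗]  ⊢ p0, p0, (p0⊥ ⊗ p0⊥)
    [Ax]  ⊢ p0, p0⊥
    [Ax]  ⊢ p0, p0⊥
  [⊗]  ⊢ p0, (p0⊥ ⊗ (p1 ⅋ p1⊥))
    [Ax]  ⊢ p0, p0⊥
    [⅋]  ⊢ (p1 ⅋ p1⊥)
      [Ax]  ⊢ p1, p1⊥

Result: YES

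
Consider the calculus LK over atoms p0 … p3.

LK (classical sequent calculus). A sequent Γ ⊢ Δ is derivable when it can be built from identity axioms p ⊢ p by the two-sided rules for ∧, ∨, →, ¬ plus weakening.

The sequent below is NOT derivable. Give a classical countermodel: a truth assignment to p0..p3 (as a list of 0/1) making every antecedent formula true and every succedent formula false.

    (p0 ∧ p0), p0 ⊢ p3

Truth-table refutation:
  v=0000: Γ:[(p0 ∧ p0)=F, p0=F] Δ:[p3=F] refutes=False
  v=0001: Γ:[(p0 ∧ p0)=F, p0=F] Δ:[p3=T] refutes=False
  v=0010: Γ:[(p0 ∧ p0)=F, p0=F] Δ:[p3=F] refutes=False
  v=0011: Γ:[(p0 ∧ p0)=F, p0=F] Δ:[p3=T] refutes=False
  v=0100: Γ:[(p0 ∧ p0)=F, p0=F] Δ:[p3=F] refutes=False
  v=0101: Γ:[(p0 ∧ p0)=F, p0=F] Δ:[p3=T] refutes=False
  v=0110: Γ:[(p0 ∧ p0)=F, p0=F] Δ:[p3=F] refutes=False
  v=0111: Γ:[(p0 ∧ p0)=F, p0=F] Δ:[p3=T] refutes=False
  v=1000: Γ:[(p0 ∧ p0)=T, p0=T] Δ:[p3=F] refutes=True  ← countermodel

Result: [1, 0, 0, 0]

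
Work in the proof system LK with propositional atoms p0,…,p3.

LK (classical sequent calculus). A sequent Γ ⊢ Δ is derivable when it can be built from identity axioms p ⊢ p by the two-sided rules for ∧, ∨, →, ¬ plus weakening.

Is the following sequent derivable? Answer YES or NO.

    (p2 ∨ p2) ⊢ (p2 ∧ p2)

Derivation (root first):
[∨L] (p2 ∨ p2) ⊢ (p2 ∧ p2)
  [∧R] p2 ⊢ (p2 ∧ p2)
    [Ax] p2 ⊢ p2
    [Ax] p2 ⊢ p2
  [∧R] p2 ⊢ (p2 ∧ p2)
    [Ax] p2 ⊢ p2
    [Ax] p2 ⊢ p2

Result: YES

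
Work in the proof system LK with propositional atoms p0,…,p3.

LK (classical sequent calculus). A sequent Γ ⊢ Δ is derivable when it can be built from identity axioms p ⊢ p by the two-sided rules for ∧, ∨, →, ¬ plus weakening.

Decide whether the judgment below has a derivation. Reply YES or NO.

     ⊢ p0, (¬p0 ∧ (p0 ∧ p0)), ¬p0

Derivation trace:
[¬R]  ⊢ p0, (¬p0 ∧ (p0 ∧ p0)), ¬p0
  [∧R] p0 ⊢ p0, (¬p0 ∧ (p0 ∧ p0))
    [¬R]  ⊢ p0, ¬p0
      [Ax] p0 ⊢ p0
    [∧R] p0 ⊢ (p0 ∧ p0)
      [Ax] p0 ⊢ p0
      [Ax] p0 ⊢ p0

Result: YES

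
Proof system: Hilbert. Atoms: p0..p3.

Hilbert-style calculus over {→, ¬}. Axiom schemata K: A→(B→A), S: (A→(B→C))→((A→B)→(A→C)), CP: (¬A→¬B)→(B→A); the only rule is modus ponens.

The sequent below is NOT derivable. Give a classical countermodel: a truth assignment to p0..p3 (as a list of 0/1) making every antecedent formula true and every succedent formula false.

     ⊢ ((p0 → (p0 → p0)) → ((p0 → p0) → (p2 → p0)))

Enumerate valuations to refute Γ ⊢ Δ:
  v=0000: Γ:[] Δ:[((p0 → (p0 → p0)) → ((p0 → p0) → (p2 → p0)))=T] refutes=False
  v=0001: Γ:[] Δ:[((p0 → (p0 → p0)) → ((p0 → p0) → (p2 → p0)))=T] refutes=False
  v=0010: Γ:[] Δ:[((p0 → (p0 → p0)) → ((p0 → p0) → (p2 → p0)))=F] refutes=True  ← countermodel

Result: [0, 0, 1, 0]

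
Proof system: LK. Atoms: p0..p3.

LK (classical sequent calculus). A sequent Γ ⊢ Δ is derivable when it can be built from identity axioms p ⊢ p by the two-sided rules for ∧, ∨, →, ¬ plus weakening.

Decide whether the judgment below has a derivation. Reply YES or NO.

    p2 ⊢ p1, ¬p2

Enumerate valuations to refute Γ ⊢ Δ:
  v=0000: Γ:[p2=F] Δ:[p1=F, ¬p2=T] refutes=False
  v=0001: Γ:[p2=F] Δ:[p1=F, ¬p2=T] refutes=False
  v=0010: Γ:[p2=T] Δ:[p1=F, ¬p2=F] refutes=True  ← countermodel

Result: NO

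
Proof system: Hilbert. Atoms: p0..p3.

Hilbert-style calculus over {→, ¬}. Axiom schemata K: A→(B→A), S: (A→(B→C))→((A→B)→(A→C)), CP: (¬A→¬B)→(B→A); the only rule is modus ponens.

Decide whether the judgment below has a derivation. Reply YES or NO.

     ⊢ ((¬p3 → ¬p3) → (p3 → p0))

Search for a countermodel by truth-table:
  v=0000: Γ:[] Δ:[((¬p3 → ¬p3) → (p3 → p0))=T] refutes=False
  v=0001: Γ:[] Δ:[((¬p3 → ¬p3) → (p3 → p0))=F] refutes=True  ← countermodel

Result: NO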